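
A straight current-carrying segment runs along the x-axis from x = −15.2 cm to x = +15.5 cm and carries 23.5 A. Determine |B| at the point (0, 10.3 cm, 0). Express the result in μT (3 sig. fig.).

For a finite straight segment, B = (μ₀I/4πd)(sinθ₁ + sinθ₂), where θ₁, θ₂ are the angles from the perpendicular to each end.
The perpendicular distance is d = 0.103 m; the end-offsets along the wire are a = 0.152 m and b = 0.155 m.
sinθ₁ = 0.152/√(0.152²+0.103²) = 0.8278; sinθ₂ = 0.155/√(0.155²+0.103²) = 0.8329.
B = (4π×10⁻⁷ × 23.5) / (4π × 0.103) × (0.8278 + 0.8329) = 3.79×10⁻⁵ T.

B ≈ 37.9 μT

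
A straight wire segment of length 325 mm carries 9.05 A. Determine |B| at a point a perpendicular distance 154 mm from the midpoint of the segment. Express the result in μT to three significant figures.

For a finite straight segment, B = (μ₀I/4πd)(sinθ₁ + sinθ₂), where θ₁, θ₂ are the angles from the perpendicular to each end.
The perpendicular from the point meets the wire at its midpoint, so each end is L/2 = 0.1625 m away along the wire.
sinθ₁ = 0.1625/√(0.1625²+0.154²) = 0.7258; sinθ₂ = 0.1625/√(0.1625²+0.154²) = 0.7258.
B = (4π×10⁻⁷ × 9.05) / (4π × 0.154) × (0.7258 + 0.7258) = 8.53×10⁻⁶ T.

B ≈ 8.53 μT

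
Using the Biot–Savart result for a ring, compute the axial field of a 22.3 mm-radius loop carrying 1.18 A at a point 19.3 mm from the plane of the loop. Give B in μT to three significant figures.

B ≈ 14.4 μT

On the axis of a circular loop, B = μ₀IR² / [2(R²+z²)^(3/2)].
R² + z² = (0.0223)² + (0.0193)² = 0.0008698 m², and (R²+z²)^(3/2) = 2.57×10⁻⁵ m³.
B = (4π×10⁻⁷ × 1.18 × 0.0004973) / (2 × 2.57×10⁻⁵) = 1.44×10⁻⁵ T.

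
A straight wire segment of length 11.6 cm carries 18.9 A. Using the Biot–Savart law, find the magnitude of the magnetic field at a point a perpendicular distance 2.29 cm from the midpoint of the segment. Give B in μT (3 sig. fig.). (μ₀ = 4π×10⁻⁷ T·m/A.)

B ≈ 154 μT

For a finite straight segment, B = (μ₀I/4πd)(sinθ₁ + sinθ₂), where θ₁, θ₂ are the angles from the perpendicular to each end.
The perpendicular from the point meets the wire at its midpoint, so each end is L/2 = 0.058 m away along the wire.
sinθ₁ = 0.058/√(0.058²+0.0229²) = 0.9301; sinθ₂ = 0.058/√(0.058²+0.0229²) = 0.9301.
B = (4π×10⁻⁷ × 18.9) / (4π × 0.0229) × (0.9301 + 0.9301) = 1.54×10⁻⁴ T.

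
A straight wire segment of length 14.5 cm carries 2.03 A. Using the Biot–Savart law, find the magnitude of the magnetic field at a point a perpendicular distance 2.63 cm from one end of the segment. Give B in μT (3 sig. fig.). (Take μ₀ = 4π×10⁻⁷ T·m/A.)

B ≈ 7.59 μT

For a finite straight segment, B = (μ₀I/4πd)(sinθ₁ + sinθ₂), where θ₁, θ₂ are the angles from the perpendicular to each end.
The perpendicular foot is at one end, so the two end-offsets along the wire are 0 and L = 0.145 m.
sinθ₁ = 0/√(0²+0.0263²) = 0.0000; sinθ₂ = 0.145/√(0.145²+0.0263²) = 0.9839.
B = (4π×10⁻⁷ × 2.03) / (4π × 0.0263) × (0.0000 + 0.9839) = 7.59×10⁻⁶ T.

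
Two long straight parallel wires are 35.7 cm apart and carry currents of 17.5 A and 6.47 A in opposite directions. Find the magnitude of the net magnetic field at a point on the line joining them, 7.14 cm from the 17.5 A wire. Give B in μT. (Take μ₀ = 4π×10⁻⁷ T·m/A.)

B ≈ 53.6 μT

Each long wire gives B = μ₀I/(2πd). Distances are d₁ = 0.0714 m and d₂ = 0.2856 m.
B₁ = 4.90×10⁻⁵ T, B₂ = 4.53×10⁻⁶ T.
Between antiparallel currents both contributions point the same way, so they add. B = B₁ + B₂ = 4.90×10⁻⁵ + 4.53×10⁻⁶ = 5.36×10⁻⁵ T.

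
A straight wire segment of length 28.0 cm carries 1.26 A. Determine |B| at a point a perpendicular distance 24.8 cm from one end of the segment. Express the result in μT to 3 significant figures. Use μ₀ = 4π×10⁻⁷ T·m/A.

B ≈ 0.380 μT

For a finite straight segment, B = (μ₀I/4πd)(sinθ₁ + sinθ₂), where θ₁, θ₂ are the angles from the perpendicular to each end.
The perpendicular foot is at one end, so the two end-offsets along the wire are 0 and L = 0.28 m.
sinθ₁ = 0/√(0²+0.248²) = 0.0000; sinθ₂ = 0.28/√(0.28²+0.248²) = 0.7486.
B = (4π×10⁻⁷ × 1.26) / (4π × 0.248) × (0.0000 + 0.7486) = 3.80×10⁻⁷ T.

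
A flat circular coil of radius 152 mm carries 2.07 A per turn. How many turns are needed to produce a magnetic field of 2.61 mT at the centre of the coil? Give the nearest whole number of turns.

For an N-turn coil, B = Nμ₀I/(2R). A single turn gives B₁ = 8.56×10⁻⁶ T with R = 0.152 m.
N = B/B₁ = 2.61×10⁻³ / 8.56×10⁻⁶ = 305.02.

N = 305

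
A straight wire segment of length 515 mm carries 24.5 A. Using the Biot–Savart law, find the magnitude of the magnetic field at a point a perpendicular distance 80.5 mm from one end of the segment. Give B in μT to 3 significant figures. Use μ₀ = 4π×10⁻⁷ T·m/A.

For a finite straight segment, B = (μ₀I/4πd)(sinθ₁ + sinθ₂), where θ₁, θ₂ are the angles from the perpendicular to each end.
The perpendicular foot is at one end, so the two end-offsets along the wire are 0 and L = 0.515 m.
sinθ₁ = 0/√(0²+0.0805²) = 0.0000; sinθ₂ = 0.515/√(0.515²+0.0805²) = 0.9880.
B = (4π×10⁻⁷ × 24.5) / (4π × 0.0805) × (0.0000 + 0.9880) = 3.01×10⁻⁵ T.

B ≈ 30.1 μT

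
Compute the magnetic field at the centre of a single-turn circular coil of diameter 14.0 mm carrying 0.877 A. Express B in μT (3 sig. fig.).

At the centre of a circular loop the Biot–Savart law gives B = μ₀I/(2R) (so R = 0.007 m).
B = (4π×10⁻⁷ × 0.877) / (2 × 0.007) = 7.87×10⁻⁵ T.

B ≈ 78.7 μT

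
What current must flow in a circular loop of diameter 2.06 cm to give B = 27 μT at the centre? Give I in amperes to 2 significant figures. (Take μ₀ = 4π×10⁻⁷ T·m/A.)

At the centre of a circular loop B = μ₀I/(2R), so I = 2RB/μ₀.
With R = 0.0103 m, I = 2 × 0.0103 × 2.70×10⁻⁵ / (4π×10⁻⁷) = 0.443 A.

I ≈ 0.44 A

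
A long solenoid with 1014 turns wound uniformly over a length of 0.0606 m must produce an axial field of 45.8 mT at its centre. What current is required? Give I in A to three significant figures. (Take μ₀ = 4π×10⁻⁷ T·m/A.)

I ≈ 2.18 A

Inside a long solenoid B = μ₀nI with n = 1.673×10⁴ m⁻¹, so I = B/(μ₀n).
I = 4.58×10⁻² / (4π×10⁻⁷ × 1.673×10⁴) = 2.18 A.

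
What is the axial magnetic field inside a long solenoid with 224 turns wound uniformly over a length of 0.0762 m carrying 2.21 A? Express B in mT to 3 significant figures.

B ≈ 8.16 mT

Inside a long solenoid, B = μ₀nI with n = 2940 turns/m.
B = 4π×10⁻⁷ × 2940 × 2.21 = 8.16×10⁻³ T.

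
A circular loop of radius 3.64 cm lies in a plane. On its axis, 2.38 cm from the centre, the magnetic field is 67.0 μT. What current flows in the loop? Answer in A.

On the axis of a loop, B = μ₀IR²/[2(R²+z²)^(3/2)], so I = 2B(R²+z²)^(3/2)/(μ₀R²).
R² + z² = 0.001325 + 0.0005664 = 0.001891 m²; raised to 3/2 gives 8.23×10⁻⁵ m³.
I = 2 × 6.70×10⁻⁵ × 8.23×10⁻⁵ / (1.26×10⁻⁶ × 0.001325) = 6.62 A.

I ≈ 6.62 A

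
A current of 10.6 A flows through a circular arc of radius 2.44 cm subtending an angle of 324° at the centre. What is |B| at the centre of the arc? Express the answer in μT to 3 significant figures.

The Biot–Savart field of a circular arc at its centre is B = μ₀Iφ/(4πR), with φ = 5.655 rad.
B = (4π×10⁻⁷ × 10.6 × 5.655) / (4π × 0.0244) = 2.46×10⁻⁴ T.

B ≈ 246 μT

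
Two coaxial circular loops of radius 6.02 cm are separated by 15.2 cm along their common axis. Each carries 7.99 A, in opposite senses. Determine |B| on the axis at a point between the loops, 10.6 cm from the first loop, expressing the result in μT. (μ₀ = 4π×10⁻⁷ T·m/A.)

Each loop contributes B = μ₀IR²/[2(R²+z²)^(3/2)] on the axis, with z measured from that loop.
Loop 1 (z = 0.106 m): B₁ = 1.00×10⁻⁵ T. Loop 2 (z = 0.046 m): B₂ = 4.18×10⁻⁵ T.
The fields oppose: B = |B₁ − B₂| = 3.18×10⁻⁵ T.

B ≈ 31.8 μT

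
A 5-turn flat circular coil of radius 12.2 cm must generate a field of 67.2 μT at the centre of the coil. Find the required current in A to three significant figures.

For an N-turn coil, B = Nμ₀I/(2R) with R = 0.122 m, so I = 2RB/(Nμ₀) = 2 × 0.122 × 6.72×10⁻⁵ / (5 × 4π×10⁻⁷) = 2.61 A.

I ≈ 2.61 A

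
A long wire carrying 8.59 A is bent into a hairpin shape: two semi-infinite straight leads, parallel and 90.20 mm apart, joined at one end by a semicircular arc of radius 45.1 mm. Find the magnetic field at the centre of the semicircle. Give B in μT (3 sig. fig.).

The semicircular arc contributes B_arc = μ₀I·π/(4πR) = μ₀I/(4R) = 5.98×10⁻⁵ T.
Each semi-infinite lead is at perpendicular distance R = 0.0451 m from the centre, with the perpendicular foot at its near end, so it contributes μ₀I/(4πR); both point the same way, together 3.81×10⁻⁵ T.
Arc and leads all point the same direction: B = 5.98×10⁻⁵ + 3.81×10⁻⁵ = 9.79×10⁻⁵ T.

B ≈ 97.9 μT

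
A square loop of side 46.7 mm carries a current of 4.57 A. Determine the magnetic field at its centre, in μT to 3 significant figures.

Each side is a finite straight segment at perpendicular distance d = a/(2 tan(π/4)) = 0.02335 m from the centre, with end-angles ±π/4.
One side contributes B₁ = (μ₀I/4πd)·2 sin(π/4) = 2.77×10⁻⁵ T.
All 4 sides add in the same direction: B = 4 × 2.77×10⁻⁵ = 1.11×10⁻⁴ T.

B ≈ 111 μT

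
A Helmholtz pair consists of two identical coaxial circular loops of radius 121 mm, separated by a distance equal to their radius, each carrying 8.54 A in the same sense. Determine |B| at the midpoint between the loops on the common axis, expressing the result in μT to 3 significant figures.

Each loop contributes B = μ₀IR²/[2(R²+z²)^(3/2)] on the axis, with z measured from that loop.
Loop 1 (z = 0.0605 m): B₁ = 3.17×10⁻⁵ T. Loop 2 (z = 0.0605 m): B₂ = 3.17×10⁻⁵ T.
The fields add: B = B₁ + B₂ = 6.35×10⁻⁵ T.

B ≈ 63.5 μT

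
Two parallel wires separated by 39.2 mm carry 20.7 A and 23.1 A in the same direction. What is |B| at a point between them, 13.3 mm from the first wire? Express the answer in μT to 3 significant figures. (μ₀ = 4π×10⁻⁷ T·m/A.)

Each long wire gives B = μ₀I/(2πd). Distances are d₁ = 0.0133 m and d₂ = 0.0259 m.
B₁ = 3.11×10⁻⁴ T, B₂ = 1.78×10⁻⁴ T.
Between parallel currents the two contributions point in opposite directions, so they subtract. B = |B₁ − B₂| = |3.11×10⁻⁴ − 1.78×10⁻⁴| = 1.33×10⁻⁴ T.

B ≈ 133 μT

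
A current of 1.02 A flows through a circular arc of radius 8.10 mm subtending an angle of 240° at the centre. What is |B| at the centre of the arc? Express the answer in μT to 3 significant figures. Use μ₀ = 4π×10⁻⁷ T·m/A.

The Biot–Savart field of a circular arc at its centre is B = μ₀Iφ/(4πR), with φ = 4.189 rad.
B = (4π×10⁻⁷ × 1.02 × 4.189) / (4π × 0.0081) = 5.27×10⁻⁵ T.

B ≈ 52.7 μT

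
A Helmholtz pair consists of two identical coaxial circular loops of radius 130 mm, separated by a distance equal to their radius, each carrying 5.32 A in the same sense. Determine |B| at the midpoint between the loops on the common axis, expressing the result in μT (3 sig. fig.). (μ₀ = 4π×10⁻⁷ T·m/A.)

Each loop contributes B = μ₀IR²/[2(R²+z²)^(3/2)] on the axis, with z measured from that loop.
Loop 1 (z = 0.065 m): B₁ = 1.84×10⁻⁵ T. Loop 2 (z = 0.065 m): B₂ = 1.84×10⁻⁵ T.
The fields add: B = B₁ + B₂ = 3.68×10⁻⁵ T.

B ≈ 36.8 μT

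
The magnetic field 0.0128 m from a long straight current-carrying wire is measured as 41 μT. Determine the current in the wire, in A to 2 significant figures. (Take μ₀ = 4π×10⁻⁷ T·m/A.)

For a long straight wire B = μ₀I/(2πd), so I = 2πdB/μ₀.
I = 2π × 0.0128 × 4.10×10⁻⁵ / (4π×10⁻⁷) = 2.62 A.

I ≈ 2.6 A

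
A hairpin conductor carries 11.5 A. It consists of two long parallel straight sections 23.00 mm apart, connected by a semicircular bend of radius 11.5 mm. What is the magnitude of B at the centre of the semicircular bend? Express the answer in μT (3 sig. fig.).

B ≈ 514 μT

The semicircular arc contributes B_arc = μ₀I·π/(4πR) = μ₀I/(4R) = 3.14×10⁻⁴ T.
Each semi-infinite lead is at perpendicular distance R = 0.0115 m from the centre, with the perpendicular foot at its near end, so it contributes μ₀I/(4πR); both point the same way, together 2.00×10⁻⁴ T.
Arc and leads all point the same direction: B = 3.14×10⁻⁴ + 2.00×10⁻⁴ = 5.14×10⁻⁴ T.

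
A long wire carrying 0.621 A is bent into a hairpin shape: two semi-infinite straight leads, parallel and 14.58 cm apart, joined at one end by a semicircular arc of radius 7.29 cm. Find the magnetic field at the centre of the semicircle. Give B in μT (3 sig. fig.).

The semicircular arc contributes B_arc = μ₀I·π/(4πR) = μ₀I/(4R) = 2.68×10⁻⁶ T.
Each semi-infinite lead is at perpendicular distance R = 0.0729 m from the centre, with the perpendicular foot at its near end, so it contributes μ₀I/(4πR); both point the same way, together 1.70×10⁻⁶ T.
Arc and leads all point the same direction: B = 2.68×10⁻⁶ + 1.70×10⁻⁶ = 4.38×10⁻⁶ T.

B ≈ 4.38 μT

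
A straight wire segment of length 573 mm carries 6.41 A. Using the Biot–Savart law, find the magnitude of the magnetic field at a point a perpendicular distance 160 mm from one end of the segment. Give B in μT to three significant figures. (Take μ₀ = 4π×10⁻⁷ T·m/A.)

For a finite straight segment, B = (μ₀I/4πd)(sinθ₁ + sinθ₂), where θ₁, θ₂ are the angles from the perpendicular to each end.
The perpendicular foot is at one end, so the two end-offsets along the wire are 0 and L = 0.573 m.
sinθ₁ = 0/√(0²+0.16²) = 0.0000; sinθ₂ = 0.573/√(0.573²+0.16²) = 0.9632.
B = (4π×10⁻⁷ × 6.41) / (4π × 0.16) × (0.0000 + 0.9632) = 3.86×10⁻⁶ T.

B ≈ 3.86 μT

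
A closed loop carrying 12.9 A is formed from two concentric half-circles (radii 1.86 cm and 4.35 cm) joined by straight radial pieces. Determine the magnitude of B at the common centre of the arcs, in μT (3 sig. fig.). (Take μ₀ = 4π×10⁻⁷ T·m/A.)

B ≈ 125 μT

The radial connectors point toward the centre, so dl × r̂ = 0 and they contribute nothing.
Each semicircle gives μ₀I/(4R): inner arc 2.18×10⁻⁴ T, outer arc 9.32×10⁻⁵ T.
The two arcs carry current in opposite angular senses, so their fields oppose: B = |2.18×10⁻⁴ − 9.32×10⁻⁵| = 1.25×10⁻⁴ T.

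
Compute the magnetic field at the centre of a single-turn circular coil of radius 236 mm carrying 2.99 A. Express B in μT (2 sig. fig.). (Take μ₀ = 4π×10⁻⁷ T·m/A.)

At the centre of a circular loop the Biot–Savart law gives B = μ₀I/(2R).
B = (4π×10⁻⁷ × 2.99) / (2 × 0.236) = 7.96×10⁻⁶ T.

B ≈ 8.0 μT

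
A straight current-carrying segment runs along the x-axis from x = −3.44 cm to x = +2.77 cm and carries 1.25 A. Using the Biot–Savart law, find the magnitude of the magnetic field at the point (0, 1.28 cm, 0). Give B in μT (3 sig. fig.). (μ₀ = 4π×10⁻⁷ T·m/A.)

For a finite straight segment, B = (μ₀I/4πd)(sinθ₁ + sinθ₂), where θ₁, θ₂ are the angles from the perpendicular to each end.
The perpendicular distance is d = 0.0128 m; the end-offsets along the wire are a = 0.0344 m and b = 0.0277 m.
sinθ₁ = 0.0344/√(0.0344²+0.0128²) = 0.9372; sinθ₂ = 0.0277/√(0.0277²+0.0128²) = 0.9078.
B = (4π×10⁻⁷ × 1.25) / (4π × 0.0128) × (0.9372 + 0.9078) = 1.80×10⁻⁵ T.

B ≈ 18.0 μT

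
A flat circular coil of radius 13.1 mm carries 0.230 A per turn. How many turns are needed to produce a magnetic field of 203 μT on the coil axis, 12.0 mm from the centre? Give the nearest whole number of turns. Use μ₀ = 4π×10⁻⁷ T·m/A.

N = 46

For an N-turn coil, B = Nμ₀IR²/[2(R²+z²)^(3/2)]. A single turn gives B₁ = 4.42×10⁻⁶ T with R = 0.0131 m, z = 0.012 m.
N = B/B₁ = 2.03×10⁻⁴ / 4.42×10⁻⁶ = 45.90.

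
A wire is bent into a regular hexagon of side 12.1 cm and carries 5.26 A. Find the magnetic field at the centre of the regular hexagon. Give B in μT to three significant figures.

B ≈ 30.1 μT

Each side is a finite straight segment at perpendicular distance d = a/(2 tan(π/6)) = 0.1048 m from the centre, with end-angles ±π/6.
One side contributes B₁ = (μ₀I/4πd)·2 sin(π/6) = 5.02×10⁻⁶ T.
All 6 sides add in the same direction: B = 6 × 5.02×10⁻⁶ = 3.01×10⁻⁵ T.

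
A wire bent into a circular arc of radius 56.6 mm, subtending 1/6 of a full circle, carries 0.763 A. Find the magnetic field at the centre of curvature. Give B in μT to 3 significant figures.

B ≈ 1.41 μT

The Biot–Savart field of a circular arc at its centre is B = μ₀Iφ/(4πR), with φ = 1.047 rad.
B = (4π×10⁻⁷ × 0.763 × 1.047) / (4π × 0.0566) = 1.41×10⁻⁶ T.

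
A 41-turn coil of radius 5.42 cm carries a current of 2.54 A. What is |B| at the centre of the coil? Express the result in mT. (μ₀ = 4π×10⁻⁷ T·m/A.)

B ≈ 1.21 mT

For an N-turn flat coil, B = Nμ₀I/(2R) with R = 0.0542 m.
B = 41 × 2.94×10⁻⁵ T = 1.21×10⁻³ T.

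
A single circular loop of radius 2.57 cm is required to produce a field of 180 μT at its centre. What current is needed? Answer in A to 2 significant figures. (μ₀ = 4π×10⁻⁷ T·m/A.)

I ≈ 7.4 A

At the centre of a circular loop B = μ₀I/(2R), so I = 2RB/μ₀.
With R = 0.0257 m, I = 2 × 0.0257 × 1.80×10⁻⁴ / (4π×10⁻⁷) = 7.36 A.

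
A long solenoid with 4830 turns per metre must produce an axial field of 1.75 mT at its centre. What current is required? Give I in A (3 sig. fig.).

Inside a long solenoid B = μ₀nI with n = 4830 m⁻¹, so I = B/(μ₀n).
I = 1.75×10⁻³ / (4π×10⁻⁷ × 4830) = 0.288 A.

I ≈ 0.288 A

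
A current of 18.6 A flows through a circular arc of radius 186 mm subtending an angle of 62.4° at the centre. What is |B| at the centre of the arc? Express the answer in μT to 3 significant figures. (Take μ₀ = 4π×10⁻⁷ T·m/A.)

The Biot–Savart field of a circular arc at its centre is B = μ₀Iφ/(4πR), with φ = 1.089 rad.
B = (4π×10⁻⁷ × 18.6 × 1.089) / (4π × 0.186) = 1.09×10⁻⁵ T.

B ≈ 10.9 μT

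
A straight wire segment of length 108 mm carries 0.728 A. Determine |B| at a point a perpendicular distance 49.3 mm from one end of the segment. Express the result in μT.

B ≈ 1.34 μT

For a finite straight segment, B = (μ₀I/4πd)(sinθ₁ + sinθ₂), where θ₁, θ₂ are the angles from the perpendicular to each end.
The perpendicular foot is at one end, so the two end-offsets along the wire are 0 and L = 0.108 m.
sinθ₁ = 0/√(0²+0.0493²) = 0.0000; sinθ₂ = 0.108/√(0.108²+0.0493²) = 0.9097.
B = (4π×10⁻⁷ × 0.728) / (4π × 0.0493) × (0.0000 + 0.9097) = 1.34×10⁻⁶ T.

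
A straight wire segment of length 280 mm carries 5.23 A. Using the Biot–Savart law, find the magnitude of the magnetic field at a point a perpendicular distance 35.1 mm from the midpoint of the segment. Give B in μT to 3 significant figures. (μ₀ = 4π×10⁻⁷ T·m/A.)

B ≈ 28.9 μT

For a finite straight segment, B = (μ₀I/4πd)(sinθ₁ + sinθ₂), where θ₁, θ₂ are the angles from the perpendicular to each end.
The perpendicular from the point meets the wire at its midpoint, so each end is L/2 = 0.14 m away along the wire.
sinθ₁ = 0.14/√(0.14²+0.0351²) = 0.9700; sinθ₂ = 0.14/√(0.14²+0.0351²) = 0.9700.
B = (4π×10⁻⁷ × 5.23) / (4π × 0.0351) × (0.9700 + 0.9700) = 2.89×10⁻⁵ T.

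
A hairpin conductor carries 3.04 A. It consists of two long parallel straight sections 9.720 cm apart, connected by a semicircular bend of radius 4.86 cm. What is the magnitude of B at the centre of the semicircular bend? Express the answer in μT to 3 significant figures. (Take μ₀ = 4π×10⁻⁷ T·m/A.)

B ≈ 32.2 μT

The semicircular arc contributes B_arc = μ₀I·π/(4πR) = μ₀I/(4R) = 1.97×10⁻⁵ T.
Each semi-infinite lead is at perpendicular distance R = 0.0486 m from the centre, with the perpendicular foot at its near end, so it contributes μ₀I/(4πR); both point the same way, together 1.25×10⁻⁵ T.
Arc and leads all point the same direction: B = 1.97×10⁻⁵ + 1.25×10⁻⁵ = 3.22×10⁻⁵ T.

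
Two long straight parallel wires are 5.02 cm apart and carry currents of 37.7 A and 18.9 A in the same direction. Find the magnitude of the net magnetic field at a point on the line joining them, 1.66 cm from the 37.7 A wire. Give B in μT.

B ≈ 342 μT

Each long wire gives B = μ₀I/(2πd). Distances are d₁ = 0.0166 m and d₂ = 0.0336 m.
B₁ = 4.54×10⁻⁴ T, B₂ = 1.13×10⁻⁴ T.
Between parallel currents the two contributions point in opposite directions, so they subtract. B = |B₁ − B₂| = |4.54×10⁻⁴ − 1.13×10⁻⁴| = 3.42×10⁻⁴ T.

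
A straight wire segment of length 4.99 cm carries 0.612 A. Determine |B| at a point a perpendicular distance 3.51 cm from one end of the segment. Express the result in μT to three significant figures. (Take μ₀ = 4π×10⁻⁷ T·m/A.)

For a finite straight segment, B = (μ₀I/4πd)(sinθ₁ + sinθ₂), where θ₁, θ₂ are the angles from the perpendicular to each end.
The perpendicular foot is at one end, so the two end-offsets along the wire are 0 and L = 0.0499 m.
sinθ₁ = 0/√(0²+0.0351²) = 0.0000; sinθ₂ = 0.0499/√(0.0499²+0.0351²) = 0.8179.
B = (4π×10⁻⁷ × 0.612) / (4π × 0.0351) × (0.0000 + 0.8179) = 1.43×10⁻⁶ T.

B ≈ 1.43 μT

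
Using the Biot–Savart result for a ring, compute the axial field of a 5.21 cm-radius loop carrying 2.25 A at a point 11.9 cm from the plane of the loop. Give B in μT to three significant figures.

B ≈ 1.75 μT

On the axis of a circular loop, B = μ₀IR² / [2(R²+z²)^(3/2)].
R² + z² = (0.0521)² + (0.119)² = 0.01688 m², and (R²+z²)^(3/2) = 2.19×10⁻³ m³.
B = (4π×10⁻⁷ × 2.25 × 0.002714) / (2 × 2.19×10⁻³) = 1.75×10⁻⁶ T.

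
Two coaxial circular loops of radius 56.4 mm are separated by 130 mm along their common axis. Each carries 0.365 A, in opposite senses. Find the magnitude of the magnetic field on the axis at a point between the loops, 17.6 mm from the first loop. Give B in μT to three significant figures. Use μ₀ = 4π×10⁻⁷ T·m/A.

B ≈ 3.17 μT

Each loop contributes B = μ₀IR²/[2(R²+z²)^(3/2)] on the axis, with z measured from that loop.
Loop 1 (z = 0.0176 m): B₁ = 3.54×10⁻⁶ T. Loop 2 (z = 0.1124 m): B₂ = 3.67×10⁻⁷ T.
The fields oppose: B = |B₁ − B₂| = 3.17×10⁻⁶ T.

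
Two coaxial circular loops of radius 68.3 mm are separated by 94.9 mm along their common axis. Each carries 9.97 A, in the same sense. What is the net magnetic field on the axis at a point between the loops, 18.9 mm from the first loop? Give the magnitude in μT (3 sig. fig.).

Each loop contributes B = μ₀IR²/[2(R²+z²)^(3/2)] on the axis, with z measured from that loop.
Loop 1 (z = 0.0189 m): B₁ = 8.21×10⁻⁵ T. Loop 2 (z = 0.076 m): B₂ = 2.74×10⁻⁵ T.
The fields add: B = B₁ + B₂ = 1.09×10⁻⁴ T.

B ≈ 109 μT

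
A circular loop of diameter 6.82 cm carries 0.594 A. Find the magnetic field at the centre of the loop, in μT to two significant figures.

At the centre of a circular loop the Biot–Savart law gives B = μ₀I/(2R) (so R = 0.0341 m).
B = (4π×10⁻⁷ × 0.594) / (2 × 0.0341) = 1.09×10⁻⁵ T.

B ≈ 11 μT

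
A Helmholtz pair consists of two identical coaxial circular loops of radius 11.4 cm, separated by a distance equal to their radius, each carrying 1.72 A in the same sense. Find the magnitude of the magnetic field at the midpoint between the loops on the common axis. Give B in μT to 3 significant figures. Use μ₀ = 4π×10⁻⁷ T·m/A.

B ≈ 13.6 μT

Each loop contributes B = μ₀IR²/[2(R²+z²)^(3/2)] on the axis, with z measured from that loop.
Loop 1 (z = 0.057 m): B₁ = 6.78×10⁻⁶ T. Loop 2 (z = 0.057 m): B₂ = 6.78×10⁻⁶ T.
The fields add: B = B₁ + B₂ = 1.36×10⁻⁵ T.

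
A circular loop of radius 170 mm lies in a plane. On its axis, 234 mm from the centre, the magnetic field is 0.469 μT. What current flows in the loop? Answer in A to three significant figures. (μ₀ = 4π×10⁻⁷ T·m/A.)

On the axis of a loop, B = μ₀IR²/[2(R²+z²)^(3/2)], so I = 2B(R²+z²)^(3/2)/(μ₀R²).
R² + z² = 0.0289 + 0.05476 = 0.08366 m²; raised to 3/2 gives 2.42×10⁻² m³.
I = 2 × 4.69×10⁻⁷ × 2.42×10⁻² / (1.26×10⁻⁶ × 0.0289) = 0.625 A.

I ≈ 0.625 A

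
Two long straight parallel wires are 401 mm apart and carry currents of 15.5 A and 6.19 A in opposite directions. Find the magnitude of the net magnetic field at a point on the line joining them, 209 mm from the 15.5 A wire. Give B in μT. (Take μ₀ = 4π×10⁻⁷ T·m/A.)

Each long wire gives B = μ₀I/(2πd). Distances are d₁ = 0.209 m and d₂ = 0.192 m.
B₁ = 1.48×10⁻⁵ T, B₂ = 6.45×10⁻⁶ T.
Between antiparallel currents both contributions point the same way, so they add. B = B₁ + B₂ = 1.48×10⁻⁵ + 6.45×10⁻⁶ = 2.13×10⁻⁵ T.

B ≈ 21.3 μT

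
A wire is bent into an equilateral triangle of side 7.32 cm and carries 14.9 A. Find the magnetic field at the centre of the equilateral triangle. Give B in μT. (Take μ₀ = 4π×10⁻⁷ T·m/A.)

Each side is a finite straight segment at perpendicular distance d = a/(2 tan(π/3)) = 0.02113 m from the centre, with end-angles ±π/3.
One side contributes B₁ = (μ₀I/4πd)·2 sin(π/3) = 1.22×10⁻⁴ T.
All 3 sides add in the same direction: B = 3 × 1.22×10⁻⁴ = 3.66×10⁻⁴ T.

B ≈ 366 μT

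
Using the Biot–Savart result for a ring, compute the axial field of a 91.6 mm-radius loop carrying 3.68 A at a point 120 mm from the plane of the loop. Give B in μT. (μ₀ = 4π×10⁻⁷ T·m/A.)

On the axis of a circular loop, B = μ₀IR² / [2(R²+z²)^(3/2)].
R² + z² = (0.0916)² + (0.12)² = 0.02279 m², and (R²+z²)^(3/2) = 3.44×10⁻³ m³.
B = (4π×10⁻⁷ × 3.68 × 0.008391) / (2 × 3.44×10⁻³) = 5.64×10⁻⁶ T.

B ≈ 5.64 μT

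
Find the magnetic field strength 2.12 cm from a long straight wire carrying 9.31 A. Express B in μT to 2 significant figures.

For an infinitely long straight wire, B = μ₀I/(2πd).
B = (4π×10⁻⁷ × 9.31) / (2π × 0.0212) = 8.78×10⁻⁵ T.

B ≈ 88 μT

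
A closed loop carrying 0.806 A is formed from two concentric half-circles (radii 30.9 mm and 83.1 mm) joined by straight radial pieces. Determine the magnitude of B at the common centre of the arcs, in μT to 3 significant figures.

B ≈ 5.15 μT

The radial connectors point toward the centre, so dl × r̂ = 0 and they contribute nothing.
Each semicircle gives μ₀I/(4R): inner arc 8.19×10⁻⁶ T, outer arc 3.05×10⁻⁶ T.
The two arcs carry current in opposite angular senses, so their fields oppose: B = |8.19×10⁻⁶ − 3.05×10⁻⁶| = 5.15×10⁻⁶ T.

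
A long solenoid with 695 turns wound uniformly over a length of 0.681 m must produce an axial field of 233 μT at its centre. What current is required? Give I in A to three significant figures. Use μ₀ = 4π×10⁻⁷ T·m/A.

I ≈ 0.182 A

Inside a long solenoid B = μ₀nI with n = 1021 m⁻¹, so I = B/(μ₀n).
I = 2.33×10⁻⁴ / (4π×10⁻⁷ × 1021) = 0.182 A.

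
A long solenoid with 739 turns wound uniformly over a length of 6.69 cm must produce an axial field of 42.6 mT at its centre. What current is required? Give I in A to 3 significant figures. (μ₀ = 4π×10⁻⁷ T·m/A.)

Inside a long solenoid B = μ₀nI with n = 1.105×10⁴ m⁻¹, so I = B/(μ₀n).
I = 4.26×10⁻² / (4π×10⁻⁷ × 1.105×10⁴) = 3.07 A.

I ≈ 3.07 A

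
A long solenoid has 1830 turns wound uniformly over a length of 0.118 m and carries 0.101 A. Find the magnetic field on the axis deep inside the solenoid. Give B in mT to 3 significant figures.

Inside a long solenoid, B = μ₀nI with n = 1.551×10⁴ turns/m.
B = 4π×10⁻⁷ × 1.551×10⁴ × 0.101 = 1.97×10⁻³ T.

B ≈ 1.97 mT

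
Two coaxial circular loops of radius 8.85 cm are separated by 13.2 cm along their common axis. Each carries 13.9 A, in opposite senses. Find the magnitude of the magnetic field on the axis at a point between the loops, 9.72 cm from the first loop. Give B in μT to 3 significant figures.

Each loop contributes B = μ₀IR²/[2(R²+z²)^(3/2)] on the axis, with z measured from that loop.
Loop 1 (z = 0.0972 m): B₁ = 3.01×10⁻⁵ T. Loop 2 (z = 0.0348 m): B₂ = 7.95×10⁻⁵ T.
The fields oppose: B = |B₁ − B₂| = 4.94×10⁻⁵ T.

B ≈ 49.4 μT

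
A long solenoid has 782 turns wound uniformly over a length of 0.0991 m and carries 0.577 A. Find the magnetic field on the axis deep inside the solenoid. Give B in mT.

B ≈ 5.72 mT

Inside a long solenoid, B = μ₀nI with n = 7891 turns/m.
B = 4π×10⁻⁷ × 7891 × 0.577 = 5.72×10⁻³ T.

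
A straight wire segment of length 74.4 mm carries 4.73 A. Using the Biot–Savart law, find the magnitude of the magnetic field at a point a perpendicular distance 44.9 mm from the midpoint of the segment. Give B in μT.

For a finite straight segment, B = (μ₀I/4πd)(sinθ₁ + sinθ₂), where θ₁, θ₂ are the angles from the perpendicular to each end.
The perpendicular from the point meets the wire at its midpoint, so each end is L/2 = 0.0372 m away along the wire.
sinθ₁ = 0.0372/√(0.0372²+0.0449²) = 0.6380; sinθ₂ = 0.0372/√(0.0372²+0.0449²) = 0.6380.
B = (4π×10⁻⁷ × 4.73) / (4π × 0.0449) × (0.6380 + 0.6380) = 1.34×10⁻⁵ T.

B ≈ 13.4 μT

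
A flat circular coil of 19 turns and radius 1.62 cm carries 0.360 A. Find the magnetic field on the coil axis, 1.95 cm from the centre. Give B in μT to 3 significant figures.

B ≈ 69.2 μT

For an N-turn flat coil, B = Nμ₀IR²/[2(R²+z²)^(3/2)] with R = 0.0162 m, z = 0.0195 m.
B = 19 × 3.64×10⁻⁶ T = 6.92×10⁻⁵ T.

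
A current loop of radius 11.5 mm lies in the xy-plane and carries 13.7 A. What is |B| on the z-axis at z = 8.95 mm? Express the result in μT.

On the axis of a circular loop, B = μ₀IR² / [2(R²+z²)^(3/2)].
R² + z² = (0.0115)² + (0.00895)² = 0.0002124 m², and (R²+z²)^(3/2) = 3.09×10⁻⁶ m³.
B = (4π×10⁻⁷ × 13.7 × 0.0001322) / (2 × 3.09×10⁻⁶) = 3.68×10⁻⁴ T.

B ≈ 368 μT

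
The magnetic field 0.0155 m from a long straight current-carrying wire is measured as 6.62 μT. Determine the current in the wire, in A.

I ≈ 0.513 A

For a long straight wire B = μ₀I/(2πd), so I = 2πdB/μ₀.
I = 2π × 0.0155 × 6.62×10⁻⁶ / (4π×10⁻⁷) = 0.513 A.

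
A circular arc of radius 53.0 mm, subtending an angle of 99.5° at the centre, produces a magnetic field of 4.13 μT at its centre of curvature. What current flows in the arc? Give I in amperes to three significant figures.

For a circular arc, B = μ₀Iφ/(4πR) with φ in radians; here φ = 1.737 rad.
So I = 4πRB/(μ₀φ) = 4π × 0.053 × 4.13×10⁻⁶ / (4π×10⁻⁷ × 1.737) = 1.26 A.

I ≈ 1.26 A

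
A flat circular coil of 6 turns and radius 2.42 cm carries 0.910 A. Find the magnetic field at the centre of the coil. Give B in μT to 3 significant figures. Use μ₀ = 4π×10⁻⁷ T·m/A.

For an N-turn flat coil, B = Nμ₀I/(2R) with R = 0.0242 m.
B = 6 × 2.36×10⁻⁵ T = 1.42×10⁻⁴ T.

B ≈ 142 μT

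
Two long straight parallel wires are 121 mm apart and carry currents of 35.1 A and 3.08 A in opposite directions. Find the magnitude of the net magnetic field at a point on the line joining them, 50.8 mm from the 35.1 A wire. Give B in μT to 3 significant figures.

B ≈ 147 μT

Each long wire gives B = μ₀I/(2πd). Distances are d₁ = 0.0508 m and d₂ = 0.0702 m.
B₁ = 1.38×10⁻⁴ T, B₂ = 8.77×10⁻⁶ T.
Between antiparallel currents both contributions point the same way, so they add. B = B₁ + B₂ = 1.38×10⁻⁴ + 8.77×10⁻⁶ = 1.47×10⁻⁴ T.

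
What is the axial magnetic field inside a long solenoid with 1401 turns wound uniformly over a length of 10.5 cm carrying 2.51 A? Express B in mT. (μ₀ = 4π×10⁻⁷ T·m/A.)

B ≈ 42.1 mT

Inside a long solenoid, B = μ₀nI with n = 1.334×10⁴ turns/m.
B = 4π×10⁻⁷ × 1.334×10⁴ × 2.51 = 4.21×10⁻² T.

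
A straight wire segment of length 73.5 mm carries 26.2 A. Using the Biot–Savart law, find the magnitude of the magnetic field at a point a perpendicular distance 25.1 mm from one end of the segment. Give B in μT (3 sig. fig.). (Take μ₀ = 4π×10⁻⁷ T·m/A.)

For a finite straight segment, B = (μ₀I/4πd)(sinθ₁ + sinθ₂), where θ₁, θ₂ are the angles from the perpendicular to each end.
The perpendicular foot is at one end, so the two end-offsets along the wire are 0 and L = 0.0735 m.
sinθ₁ = 0/√(0²+0.0251²) = 0.0000; sinθ₂ = 0.0735/√(0.0735²+0.0251²) = 0.9463.
B = (4π×10⁻⁷ × 26.2) / (4π × 0.0251) × (0.0000 + 0.9463) = 9.88×10⁻⁵ T.

B ≈ 98.8 μT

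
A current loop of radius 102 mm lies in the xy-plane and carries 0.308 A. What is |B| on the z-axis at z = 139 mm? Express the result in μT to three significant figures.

B ≈ 0.393 μT

On the axis of a circular loop, B = μ₀IR² / [2(R²+z²)^(3/2)].
R² + z² = (0.102)² + (0.139)² = 0.02973 m², and (R²+z²)^(3/2) = 5.12×10⁻³ m³.
B = (4π×10⁻⁷ × 0.308 × 0.0104) / (2 × 5.12×10⁻³) = 3.93×10⁻⁷ T.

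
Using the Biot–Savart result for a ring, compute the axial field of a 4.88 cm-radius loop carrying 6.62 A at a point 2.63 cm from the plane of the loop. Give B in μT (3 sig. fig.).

On the axis of a circular loop, B = μ₀IR² / [2(R²+z²)^(3/2)].
R² + z² = (0.0488)² + (0.0263)² = 0.003073 m², and (R²+z²)^(3/2) = 1.70×10⁻⁴ m³.
B = (4π×10⁻⁷ × 6.62 × 0.002381) / (2 × 1.70×10⁻⁴) = 5.81×10⁻⁵ T.

B ≈ 58.1 μT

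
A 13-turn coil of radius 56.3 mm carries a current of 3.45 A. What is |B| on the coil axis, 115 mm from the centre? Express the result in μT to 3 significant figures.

B ≈ 42.6 μT

For an N-turn flat coil, B = Nμ₀IR²/[2(R²+z²)^(3/2)] with R = 0.0563 m, z = 0.115 m.
B = 13 × 3.27×10⁻⁶ T = 4.26×10⁻⁵ T.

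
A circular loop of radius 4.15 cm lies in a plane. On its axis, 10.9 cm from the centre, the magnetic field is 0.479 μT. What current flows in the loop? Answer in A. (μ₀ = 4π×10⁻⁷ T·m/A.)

On the axis of a loop, B = μ₀IR²/[2(R²+z²)^(3/2)], so I = 2B(R²+z²)^(3/2)/(μ₀R²).
R² + z² = 0.001722 + 0.01188 = 0.0136 m²; raised to 3/2 gives 1.59×10⁻³ m³.
I = 2 × 4.79×10⁻⁷ × 1.59×10⁻³ / (1.26×10⁻⁶ × 0.001722) = 0.702 A.

I ≈ 0.702 A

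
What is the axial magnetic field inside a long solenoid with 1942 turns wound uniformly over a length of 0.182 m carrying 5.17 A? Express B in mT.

B ≈ 69.3 mT

Inside a long solenoid, B = μ₀nI with n = 1.067×10⁴ turns/m.
B = 4π×10⁻⁷ × 1.067×10⁴ × 5.17 = 6.93×10⁻² T.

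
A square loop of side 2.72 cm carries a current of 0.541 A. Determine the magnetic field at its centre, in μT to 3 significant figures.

Each side is a finite straight segment at perpendicular distance d = a/(2 tan(π/4)) = 0.0136 m from the centre, with end-angles ±π/4.
One side contributes B₁ = (μ₀I/4πd)·2 sin(π/4) = 5.63×10⁻⁶ T.
All 4 sides add in the same direction: B = 4 × 5.63×10⁻⁶ = 2.25×10⁻⁵ T.

B ≈ 22.5 μT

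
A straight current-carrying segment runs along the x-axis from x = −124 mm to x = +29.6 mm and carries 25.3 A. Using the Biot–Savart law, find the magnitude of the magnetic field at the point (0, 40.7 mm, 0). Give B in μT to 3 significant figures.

For a finite straight segment, B = (μ₀I/4πd)(sinθ₁ + sinθ₂), where θ₁, θ₂ are the angles from the perpendicular to each end.
The perpendicular distance is d = 0.0407 m; the end-offsets along the wire are a = 0.124 m and b = 0.0296 m.
sinθ₁ = 0.124/√(0.124²+0.0407²) = 0.9501; sinθ₂ = 0.0296/√(0.0296²+0.0407²) = 0.5882.
B = (4π×10⁻⁷ × 25.3) / (4π × 0.0407) × (0.9501 + 0.5882) = 9.56×10⁻⁵ T.

B ≈ 95.6 μT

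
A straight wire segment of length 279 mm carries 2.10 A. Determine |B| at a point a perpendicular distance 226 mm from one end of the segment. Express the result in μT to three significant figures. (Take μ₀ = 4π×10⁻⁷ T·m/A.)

For a finite straight segment, B = (μ₀I/4πd)(sinθ₁ + sinθ₂), where θ₁, θ₂ are the angles from the perpendicular to each end.
The perpendicular foot is at one end, so the two end-offsets along the wire are 0 and L = 0.279 m.
sinθ₁ = 0/√(0²+0.226²) = 0.0000; sinθ₂ = 0.279/√(0.279²+0.226²) = 0.7771.
B = (4π×10⁻⁷ × 2.10) / (4π × 0.226) × (0.0000 + 0.7771) = 7.22×10⁻⁷ T.

B ≈ 0.722 μT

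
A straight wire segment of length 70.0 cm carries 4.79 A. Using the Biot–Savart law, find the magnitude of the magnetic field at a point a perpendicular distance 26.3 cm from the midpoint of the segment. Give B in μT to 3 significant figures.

B ≈ 2.91 μT

For a finite straight segment, B = (μ₀I/4πd)(sinθ₁ + sinθ₂), where θ₁, θ₂ are the angles from the perpendicular to each end.
The perpendicular from the point meets the wire at its midpoint, so each end is L/2 = 0.35 m away along the wire.
sinθ₁ = 0.35/√(0.35²+0.263²) = 0.7995; sinθ₂ = 0.35/√(0.35²+0.263²) = 0.7995.
B = (4π×10⁻⁷ × 4.79) / (4π × 0.263) × (0.7995 + 0.7995) = 2.91×10⁻⁶ T.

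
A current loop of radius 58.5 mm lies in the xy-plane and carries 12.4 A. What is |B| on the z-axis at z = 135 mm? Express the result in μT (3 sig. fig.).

On the axis of a circular loop, B = μ₀IR² / [2(R²+z²)^(3/2)].
R² + z² = (0.0585)² + (0.135)² = 0.02165 m², and (R²+z²)^(3/2) = 3.18×10⁻³ m³.
B = (4π×10⁻⁷ × 12.4 × 0.003422) / (2 × 3.18×10⁻³) = 8.37×10⁻⁶ T.

B ≈ 8.37 μT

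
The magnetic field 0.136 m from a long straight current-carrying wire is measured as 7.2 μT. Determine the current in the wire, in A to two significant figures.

I ≈ 4.9 A

For a long straight wire B = μ₀I/(2πd), so I = 2πdB/μ₀.
I = 2π × 0.136 × 7.20×10⁻⁶ / (4π×10⁻⁷) = 4.90 A.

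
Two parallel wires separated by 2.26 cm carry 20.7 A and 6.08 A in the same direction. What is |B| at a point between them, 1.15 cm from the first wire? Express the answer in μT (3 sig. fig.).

Each long wire gives B = μ₀I/(2πd). Distances are d₁ = 0.0115 m and d₂ = 0.0111 m.
B₁ = 3.60×10⁻⁴ T, B₂ = 1.10×10⁻⁴ T.
Between parallel currents the two contributions point in opposite directions, so they subtract. B = |B₁ − B₂| = |3.60×10⁻⁴ − 1.10×10⁻⁴| = 2.50×10⁻⁴ T.

B ≈ 250 μT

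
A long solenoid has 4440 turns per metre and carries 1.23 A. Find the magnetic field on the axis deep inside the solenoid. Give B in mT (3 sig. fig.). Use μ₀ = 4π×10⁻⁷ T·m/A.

Inside a long solenoid, B = μ₀nI with n = 4440 turns/m.
B = 4π×10⁻⁷ × 4440 × 1.23 = 6.86×10⁻³ T.

B ≈ 6.86 mT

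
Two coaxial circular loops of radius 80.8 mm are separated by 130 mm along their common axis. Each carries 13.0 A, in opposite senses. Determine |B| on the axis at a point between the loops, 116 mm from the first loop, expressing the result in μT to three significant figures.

Each loop contributes B = μ₀IR²/[2(R²+z²)^(3/2)] on the axis, with z measured from that loop.
Loop 1 (z = 0.116 m): B₁ = 1.89×10⁻⁵ T. Loop 2 (z = 0.014 m): B₂ = 9.67×10⁻⁵ T.
The fields oppose: B = |B₁ − B₂| = 7.78×10⁻⁵ T.

B ≈ 77.8 μT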